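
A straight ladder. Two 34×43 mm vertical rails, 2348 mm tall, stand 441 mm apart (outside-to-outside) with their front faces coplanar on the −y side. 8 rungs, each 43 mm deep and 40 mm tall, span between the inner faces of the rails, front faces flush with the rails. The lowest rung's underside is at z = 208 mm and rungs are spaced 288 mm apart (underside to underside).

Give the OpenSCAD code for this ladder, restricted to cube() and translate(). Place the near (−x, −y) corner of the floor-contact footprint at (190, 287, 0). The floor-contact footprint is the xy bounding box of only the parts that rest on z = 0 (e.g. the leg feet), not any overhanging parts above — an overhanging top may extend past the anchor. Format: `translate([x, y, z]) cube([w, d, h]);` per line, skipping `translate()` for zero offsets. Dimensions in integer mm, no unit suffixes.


translate([190, 287, 0]) cube([34, 43, 2348]);
translate([597, 287, 0]) cube([34, 43, 2348]);
translate([224, 287, 208]) cube([373, 43, 40]);
translate([224, 287, 496]) cube([373, 43, 40]);
translate([224, 287, 784]) cube([373, 43, 40]);
translate([224, 287, 1072]) cube([373, 43, 40]);
translate([224, 287, 1360]) cube([373, 43, 40]);
translate([224, 287, 1648]) cube([373, 43, 40]);
translate([224, 287, 1936]) cube([373, 43, 40]);
translate([224, 287, 2224]) cube([373, 43, 40]);


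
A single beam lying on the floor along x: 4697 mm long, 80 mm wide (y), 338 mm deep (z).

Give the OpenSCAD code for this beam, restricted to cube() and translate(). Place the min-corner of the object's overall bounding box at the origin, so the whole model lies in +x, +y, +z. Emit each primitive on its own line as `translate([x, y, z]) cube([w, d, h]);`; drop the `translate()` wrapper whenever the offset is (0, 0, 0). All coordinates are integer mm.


cube([4697, 80, 338]);


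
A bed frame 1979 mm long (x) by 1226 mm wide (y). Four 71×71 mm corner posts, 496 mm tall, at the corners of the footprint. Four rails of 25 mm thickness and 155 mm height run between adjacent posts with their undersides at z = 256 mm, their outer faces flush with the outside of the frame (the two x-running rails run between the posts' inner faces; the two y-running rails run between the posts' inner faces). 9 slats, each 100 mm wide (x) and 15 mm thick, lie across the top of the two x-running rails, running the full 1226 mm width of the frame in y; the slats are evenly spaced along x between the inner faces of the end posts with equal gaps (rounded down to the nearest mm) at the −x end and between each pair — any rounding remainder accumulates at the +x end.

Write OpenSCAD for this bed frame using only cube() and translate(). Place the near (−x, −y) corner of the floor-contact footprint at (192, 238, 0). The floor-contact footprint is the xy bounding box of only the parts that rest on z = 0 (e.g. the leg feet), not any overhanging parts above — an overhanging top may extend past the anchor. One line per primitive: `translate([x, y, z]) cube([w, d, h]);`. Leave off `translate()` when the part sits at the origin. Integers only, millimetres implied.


translate([192, 238, 0]) cube([71, 71, 496]);
translate([192, 1393, 0]) cube([71, 71, 496]);
translate([2100, 238, 0]) cube([71, 71, 496]);
translate([2100, 1393, 0]) cube([71, 71, 496]);
translate([263, 238, 256]) cube([1837, 25, 155]);
translate([263, 1439, 256]) cube([1837, 25, 155]);
translate([192, 309, 256]) cube([25, 1084, 155]);
translate([2146, 309, 256]) cube([25, 1084, 155]);
translate([356, 238, 411]) cube([100, 1226, 15]);
translate([549, 238, 411]) cube([100, 1226, 15]);
translate([742, 238, 411]) cube([100, 1226, 15]);
translate([935, 238, 411]) cube([100, 1226, 15]);
translate([1128, 238, 411]) cube([100, 1226, 15]);
translate([1321, 238, 411]) cube([100, 1226, 15]);
translate([1514, 238, 411]) cube([100, 1226, 15]);
translate([1707, 238, 411]) cube([100, 1226, 15]);
translate([1900, 238, 411]) cube([100, 1226, 15]);


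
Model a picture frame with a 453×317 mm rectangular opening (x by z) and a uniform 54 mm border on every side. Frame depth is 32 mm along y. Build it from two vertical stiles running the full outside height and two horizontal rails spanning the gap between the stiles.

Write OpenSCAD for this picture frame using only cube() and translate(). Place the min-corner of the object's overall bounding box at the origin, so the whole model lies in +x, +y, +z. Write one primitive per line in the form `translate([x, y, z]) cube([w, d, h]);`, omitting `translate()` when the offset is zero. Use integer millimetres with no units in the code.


cube([54, 32, 425]);
translate([507, 0, 0]) cube([54, 32, 425]);
translate([54, 0, 0]) cube([453, 32, 54]);
translate([54, 0, 371]) cube([453, 32, 54]);


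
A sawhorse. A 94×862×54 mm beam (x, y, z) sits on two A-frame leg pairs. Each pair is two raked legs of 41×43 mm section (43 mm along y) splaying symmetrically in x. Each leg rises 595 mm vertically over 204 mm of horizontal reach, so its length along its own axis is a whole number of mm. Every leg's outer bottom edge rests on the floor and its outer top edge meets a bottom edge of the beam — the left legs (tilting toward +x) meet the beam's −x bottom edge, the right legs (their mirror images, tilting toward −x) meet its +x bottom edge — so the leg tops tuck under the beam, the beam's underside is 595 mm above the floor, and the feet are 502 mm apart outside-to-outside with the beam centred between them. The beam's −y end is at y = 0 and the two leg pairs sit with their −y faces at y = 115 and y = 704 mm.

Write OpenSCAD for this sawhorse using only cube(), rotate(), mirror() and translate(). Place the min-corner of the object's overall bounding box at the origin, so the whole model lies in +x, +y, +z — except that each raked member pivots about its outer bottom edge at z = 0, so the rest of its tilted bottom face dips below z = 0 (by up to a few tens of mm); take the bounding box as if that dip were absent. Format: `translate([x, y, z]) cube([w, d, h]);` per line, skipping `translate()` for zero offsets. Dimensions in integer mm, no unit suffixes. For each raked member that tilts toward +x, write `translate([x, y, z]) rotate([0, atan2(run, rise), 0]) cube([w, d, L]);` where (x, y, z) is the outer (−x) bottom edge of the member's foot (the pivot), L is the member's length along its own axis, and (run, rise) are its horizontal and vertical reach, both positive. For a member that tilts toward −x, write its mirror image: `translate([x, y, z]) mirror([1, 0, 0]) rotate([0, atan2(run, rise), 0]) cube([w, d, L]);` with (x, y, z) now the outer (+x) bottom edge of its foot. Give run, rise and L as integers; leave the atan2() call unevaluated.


translate([204, 0, 595]) cube([94, 862, 54]);
translate([0, 115, 0]) rotate([0, atan2(204, 595), 0]) cube([41, 43, 629]);
translate([502, 115, 0]) mirror([1, 0, 0]) rotate([0, atan2(204, 595), 0]) cube([41, 43, 629]);
translate([0, 704, 0]) rotate([0, atan2(204, 595), 0]) cube([41, 43, 629]);
translate([502, 704, 0]) mirror([1, 0, 0]) rotate([0, atan2(204, 595), 0]) cube([41, 43, 629]);


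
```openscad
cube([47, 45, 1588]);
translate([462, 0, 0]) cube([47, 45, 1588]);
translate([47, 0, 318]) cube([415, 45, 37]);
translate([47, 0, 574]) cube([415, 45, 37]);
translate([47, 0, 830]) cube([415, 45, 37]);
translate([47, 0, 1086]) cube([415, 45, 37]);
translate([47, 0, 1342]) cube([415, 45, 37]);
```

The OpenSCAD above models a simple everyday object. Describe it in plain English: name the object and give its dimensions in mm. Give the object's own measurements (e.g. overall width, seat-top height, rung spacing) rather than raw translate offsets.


A straight ladder. Two 47×45 mm vertical rails, 1588 mm tall, stand 509 mm apart (outside-to-outside) with their front faces coplanar on the −y side. 5 rungs, each 45 mm deep and 37 mm tall, span between the inner faces of the rails, front faces flush with the rails. The lowest rung's underside is at z = 318 mm and rungs are spaced 256 mm apart (underside to underside).


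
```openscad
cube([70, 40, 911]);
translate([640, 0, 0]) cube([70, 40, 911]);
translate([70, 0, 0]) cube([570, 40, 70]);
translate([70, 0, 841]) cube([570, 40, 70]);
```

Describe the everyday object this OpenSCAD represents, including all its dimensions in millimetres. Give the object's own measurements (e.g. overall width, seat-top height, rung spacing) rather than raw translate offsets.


A rectangular picture frame lying in the x–z plane (depth along y). The opening is 570 mm wide (x) by 771 mm tall (z), surrounded by a border 70 mm wide on all four sides. The frame is 40 mm deep and is made of two full-height vertical stiles with two horizontal rails fitted between them.


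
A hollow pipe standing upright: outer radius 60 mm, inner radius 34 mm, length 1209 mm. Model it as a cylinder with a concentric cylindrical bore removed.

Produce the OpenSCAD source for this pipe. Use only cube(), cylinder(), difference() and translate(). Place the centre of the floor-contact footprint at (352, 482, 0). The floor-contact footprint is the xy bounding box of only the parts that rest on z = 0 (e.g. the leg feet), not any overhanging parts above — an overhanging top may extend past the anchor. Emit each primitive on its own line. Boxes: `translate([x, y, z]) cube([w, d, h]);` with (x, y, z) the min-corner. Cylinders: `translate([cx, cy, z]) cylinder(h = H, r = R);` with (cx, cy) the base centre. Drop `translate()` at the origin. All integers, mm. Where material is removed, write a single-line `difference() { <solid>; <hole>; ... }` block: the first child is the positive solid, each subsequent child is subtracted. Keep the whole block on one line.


difference() { translate([352, 482, 0]) cylinder(h = 1209, r = 60); translate([352, 482, 0]) cylinder(h = 1209, r = 34); }


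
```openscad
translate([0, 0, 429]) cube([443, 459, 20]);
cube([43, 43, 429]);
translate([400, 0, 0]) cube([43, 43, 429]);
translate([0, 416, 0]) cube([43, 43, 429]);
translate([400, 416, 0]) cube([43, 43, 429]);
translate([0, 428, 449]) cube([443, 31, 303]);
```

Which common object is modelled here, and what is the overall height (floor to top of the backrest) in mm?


A chair. The overall height is 752 mm.

A slab on four corner posts with a tall panel at the back — a chair. The seat slab sits at z = 429 with thickness 20, and the 303 mm backrest starts at the seat top, so the overall height is 429 + 20 + 303 = 752 mm.


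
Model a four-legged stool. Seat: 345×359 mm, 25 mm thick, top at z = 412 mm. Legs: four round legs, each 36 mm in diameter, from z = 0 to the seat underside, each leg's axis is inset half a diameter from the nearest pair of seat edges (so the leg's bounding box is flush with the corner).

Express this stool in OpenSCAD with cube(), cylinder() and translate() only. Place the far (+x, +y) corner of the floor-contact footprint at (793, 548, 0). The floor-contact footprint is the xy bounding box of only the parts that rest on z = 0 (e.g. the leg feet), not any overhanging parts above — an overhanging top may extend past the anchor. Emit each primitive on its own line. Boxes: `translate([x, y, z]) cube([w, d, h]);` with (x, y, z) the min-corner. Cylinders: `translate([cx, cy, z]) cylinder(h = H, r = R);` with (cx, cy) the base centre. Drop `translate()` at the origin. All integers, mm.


translate([448, 189, 387]) cube([345, 359, 25]);
translate([466, 207, 0]) cylinder(h = 387, r = 18);
translate([775, 207, 0]) cylinder(h = 387, r = 18);
translate([466, 530, 0]) cylinder(h = 387, r = 18);
translate([775, 530, 0]) cylinder(h = 387, r = 18);


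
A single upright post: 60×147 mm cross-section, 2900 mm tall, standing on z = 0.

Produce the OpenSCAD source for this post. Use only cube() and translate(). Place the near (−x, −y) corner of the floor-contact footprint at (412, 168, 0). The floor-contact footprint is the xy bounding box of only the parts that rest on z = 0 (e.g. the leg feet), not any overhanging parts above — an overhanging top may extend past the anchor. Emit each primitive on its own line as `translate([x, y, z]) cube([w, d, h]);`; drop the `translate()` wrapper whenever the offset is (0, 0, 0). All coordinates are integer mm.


translate([412, 168, 0]) cube([60, 147, 2900]);


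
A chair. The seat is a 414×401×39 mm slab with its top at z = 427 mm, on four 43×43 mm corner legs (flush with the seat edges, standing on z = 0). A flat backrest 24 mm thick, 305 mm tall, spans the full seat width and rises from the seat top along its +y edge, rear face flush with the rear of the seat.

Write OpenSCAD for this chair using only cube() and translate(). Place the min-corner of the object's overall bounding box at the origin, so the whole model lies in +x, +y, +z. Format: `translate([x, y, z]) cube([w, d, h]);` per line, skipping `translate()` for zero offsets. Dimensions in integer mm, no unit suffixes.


translate([0, 0, 388]) cube([414, 401, 39]);
cube([43, 43, 388]);
translate([371, 0, 0]) cube([43, 43, 388]);
translate([0, 358, 0]) cube([43, 43, 388]);
translate([371, 358, 0]) cube([43, 43, 388]);
translate([0, 377, 427]) cube([414, 24, 305]);


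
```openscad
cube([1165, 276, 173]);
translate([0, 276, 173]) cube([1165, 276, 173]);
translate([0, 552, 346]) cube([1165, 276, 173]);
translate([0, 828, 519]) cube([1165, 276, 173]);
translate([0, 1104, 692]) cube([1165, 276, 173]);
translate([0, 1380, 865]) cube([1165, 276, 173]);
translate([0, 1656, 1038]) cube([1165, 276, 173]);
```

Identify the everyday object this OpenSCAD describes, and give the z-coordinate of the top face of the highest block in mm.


A staircase. The total rise is 1211 mm.

7 identical blocks, each offset up and back from the previous — a staircase. Each step is 173 mm tall and there are 7 of them, so the total rise is 7 × 173 = 1211 mm.


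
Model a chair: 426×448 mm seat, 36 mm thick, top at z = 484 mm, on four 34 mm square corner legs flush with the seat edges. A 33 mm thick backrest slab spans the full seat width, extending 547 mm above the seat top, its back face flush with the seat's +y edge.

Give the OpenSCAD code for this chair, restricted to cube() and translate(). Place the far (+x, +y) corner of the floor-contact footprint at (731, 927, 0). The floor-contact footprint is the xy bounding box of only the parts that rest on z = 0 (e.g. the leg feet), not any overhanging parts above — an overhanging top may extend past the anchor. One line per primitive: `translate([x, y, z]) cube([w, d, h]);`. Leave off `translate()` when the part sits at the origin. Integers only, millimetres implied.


translate([305, 479, 448]) cube([426, 448, 36]);
translate([305, 479, 0]) cube([34, 34, 448]);
translate([697, 479, 0]) cube([34, 34, 448]);
translate([305, 893, 0]) cube([34, 34, 448]);
translate([697, 893, 0]) cube([34, 34, 448]);
translate([305, 894, 484]) cube([426, 33, 547]);


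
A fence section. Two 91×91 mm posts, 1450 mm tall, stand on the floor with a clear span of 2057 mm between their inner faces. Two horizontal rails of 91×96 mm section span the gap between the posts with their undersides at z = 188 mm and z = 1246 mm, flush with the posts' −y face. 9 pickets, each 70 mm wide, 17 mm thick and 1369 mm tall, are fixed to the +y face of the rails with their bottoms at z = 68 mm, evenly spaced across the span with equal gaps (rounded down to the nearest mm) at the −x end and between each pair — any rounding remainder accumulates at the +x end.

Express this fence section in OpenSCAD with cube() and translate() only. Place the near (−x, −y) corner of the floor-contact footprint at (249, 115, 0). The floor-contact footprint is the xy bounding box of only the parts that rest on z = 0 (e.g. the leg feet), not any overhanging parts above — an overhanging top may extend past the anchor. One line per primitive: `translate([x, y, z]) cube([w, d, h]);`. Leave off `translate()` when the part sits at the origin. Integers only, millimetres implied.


translate([249, 115, 0]) cube([91, 91, 1450]);
translate([2397, 115, 0]) cube([91, 91, 1450]);
translate([340, 115, 188]) cube([2057, 91, 96]);
translate([340, 115, 1246]) cube([2057, 91, 96]);
translate([482, 206, 68]) cube([70, 17, 1369]);
translate([694, 206, 68]) cube([70, 17, 1369]);
translate([906, 206, 68]) cube([70, 17, 1369]);
translate([1118, 206, 68]) cube([70, 17, 1369]);
translate([1330, 206, 68]) cube([70, 17, 1369]);
translate([1542, 206, 68]) cube([70, 17, 1369]);
translate([1754, 206, 68]) cube([70, 17, 1369]);
translate([1966, 206, 68]) cube([70, 17, 1369]);
translate([2178, 206, 68]) cube([70, 17, 1369]);


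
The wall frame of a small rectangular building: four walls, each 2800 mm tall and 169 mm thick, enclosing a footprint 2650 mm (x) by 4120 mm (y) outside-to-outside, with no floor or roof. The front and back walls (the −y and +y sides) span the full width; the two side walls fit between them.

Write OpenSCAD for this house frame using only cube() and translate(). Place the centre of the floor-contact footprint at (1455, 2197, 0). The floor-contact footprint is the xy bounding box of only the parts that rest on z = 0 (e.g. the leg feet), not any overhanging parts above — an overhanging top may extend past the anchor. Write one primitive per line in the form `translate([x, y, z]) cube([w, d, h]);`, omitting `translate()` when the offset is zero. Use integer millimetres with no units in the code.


translate([130, 137, 0]) cube([2650, 169, 2800]);
translate([130, 4088, 0]) cube([2650, 169, 2800]);
translate([130, 306, 0]) cube([169, 3782, 2800]);
translate([2611, 306, 0]) cube([169, 3782, 2800]);


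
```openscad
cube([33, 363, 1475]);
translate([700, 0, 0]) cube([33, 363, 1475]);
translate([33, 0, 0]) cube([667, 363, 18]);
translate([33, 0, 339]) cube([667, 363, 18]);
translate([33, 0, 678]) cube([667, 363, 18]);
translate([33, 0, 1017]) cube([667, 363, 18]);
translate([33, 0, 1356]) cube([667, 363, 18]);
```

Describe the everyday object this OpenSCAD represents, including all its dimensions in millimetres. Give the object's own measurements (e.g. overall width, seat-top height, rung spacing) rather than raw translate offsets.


An open bookshelf. Two side panels, each 33 mm thick, 363 mm deep and 1475 mm tall, stand 733 mm apart (outside-to-outside). Between them sit 5 shelves, each 18 mm thick and 363 mm deep, spanning the full gap between the sides. The bottom shelf rests on the floor (its underside at z = 0) and the clear gap between one shelf's top and the next shelf's underside is 321 mm.


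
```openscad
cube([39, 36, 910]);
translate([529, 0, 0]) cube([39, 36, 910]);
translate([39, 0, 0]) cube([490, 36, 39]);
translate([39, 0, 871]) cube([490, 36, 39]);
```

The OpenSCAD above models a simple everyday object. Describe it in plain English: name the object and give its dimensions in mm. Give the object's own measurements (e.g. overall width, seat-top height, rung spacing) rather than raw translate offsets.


A rectangular picture frame lying in the x–z plane (depth along y). The opening is 490 mm wide (x) by 832 mm tall (z), surrounded by a border 39 mm wide on all four sides. The frame is 36 mm deep and is made of two full-height vertical stiles with two horizontal rails fitted between them.


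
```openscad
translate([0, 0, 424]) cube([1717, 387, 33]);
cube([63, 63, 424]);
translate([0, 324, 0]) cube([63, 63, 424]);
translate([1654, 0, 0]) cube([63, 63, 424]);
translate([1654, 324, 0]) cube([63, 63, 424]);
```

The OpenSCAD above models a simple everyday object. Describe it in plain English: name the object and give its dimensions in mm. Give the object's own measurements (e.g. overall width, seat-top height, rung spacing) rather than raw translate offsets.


A long wooden bench with a 1717 mm (x) × 387 mm (y) seat, 33 mm thick, its top surface 457 mm above the floor. Four 63 mm square legs at the seat corners, flush with the edges, run from z = 0 to the seat underside.


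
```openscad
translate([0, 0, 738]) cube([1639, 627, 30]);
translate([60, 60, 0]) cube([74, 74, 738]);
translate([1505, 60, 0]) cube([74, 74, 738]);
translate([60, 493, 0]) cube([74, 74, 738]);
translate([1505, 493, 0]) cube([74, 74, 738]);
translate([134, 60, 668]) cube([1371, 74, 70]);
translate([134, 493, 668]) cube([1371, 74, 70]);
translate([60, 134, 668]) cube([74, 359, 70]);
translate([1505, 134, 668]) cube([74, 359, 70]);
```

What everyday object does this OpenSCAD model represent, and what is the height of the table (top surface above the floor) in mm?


A table. The table height is 768 mm.

A 1639×627×30 slab sits at z = 738 on four 74 mm square posts — a table. The top surface is at 738 + 30 = 768 mm.


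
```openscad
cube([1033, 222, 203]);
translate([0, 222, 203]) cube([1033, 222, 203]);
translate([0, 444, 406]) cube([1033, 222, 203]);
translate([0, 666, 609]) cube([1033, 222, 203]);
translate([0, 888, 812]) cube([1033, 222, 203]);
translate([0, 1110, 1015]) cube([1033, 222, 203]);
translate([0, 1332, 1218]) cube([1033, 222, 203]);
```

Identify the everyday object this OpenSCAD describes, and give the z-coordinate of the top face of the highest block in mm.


A staircase. The total rise is 1421 mm.

7 identical blocks, each offset up and back from the previous — a staircase. Each step is 203 mm tall and there are 7 of them, so the total rise is 7 × 203 = 1421 mm.


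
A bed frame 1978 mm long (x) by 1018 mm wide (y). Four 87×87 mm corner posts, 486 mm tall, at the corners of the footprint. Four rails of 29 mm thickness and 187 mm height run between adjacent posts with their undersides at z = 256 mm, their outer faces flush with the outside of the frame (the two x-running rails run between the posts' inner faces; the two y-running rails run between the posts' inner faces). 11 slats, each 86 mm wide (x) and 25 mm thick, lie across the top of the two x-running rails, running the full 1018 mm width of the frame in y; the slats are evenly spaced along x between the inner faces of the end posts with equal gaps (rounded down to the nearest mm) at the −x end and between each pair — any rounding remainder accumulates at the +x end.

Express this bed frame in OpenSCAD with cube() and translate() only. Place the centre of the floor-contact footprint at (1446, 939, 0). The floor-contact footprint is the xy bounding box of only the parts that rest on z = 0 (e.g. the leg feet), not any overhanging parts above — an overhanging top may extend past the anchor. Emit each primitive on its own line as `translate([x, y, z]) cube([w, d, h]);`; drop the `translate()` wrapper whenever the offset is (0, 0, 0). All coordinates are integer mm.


// slat z = rail_z + rail_h = 256 + 187 = 443
// slat gap = ⌊(1804 − 11·86) / 12⌋ = 71
translate([457, 430, 0]) cube([87, 87, 486]);
translate([457, 1361, 0]) cube([87, 87, 486]);
translate([2348, 430, 0]) cube([87, 87, 486]);
translate([2348, 1361, 0]) cube([87, 87, 486]);
translate([544, 430, 256]) cube([1804, 29, 187]);
translate([544, 1419, 256]) cube([1804, 29, 187]);
translate([457, 517, 256]) cube([29, 844, 187]);
translate([2406, 517, 256]) cube([29, 844, 187]);
translate([615, 430, 443]) cube([86, 1018, 25]);
translate([772, 430, 443]) cube([86, 1018, 25]);
translate([929, 430, 443]) cube([86, 1018, 25]);
translate([1086, 430, 443]) cube([86, 1018, 25]);
translate([1243, 430, 443]) cube([86, 1018, 25]);
translate([1400, 430, 443]) cube([86, 1018, 25]);
translate([1557, 430, 443]) cube([86, 1018, 25]);
translate([1714, 430, 443]) cube([86, 1018, 25]);
translate([1871, 430, 443]) cube([86, 1018, 25]);
translate([2028, 430, 443]) cube([86, 1018, 25]);
translate([2185, 430, 443]) cube([86, 1018, 25]);


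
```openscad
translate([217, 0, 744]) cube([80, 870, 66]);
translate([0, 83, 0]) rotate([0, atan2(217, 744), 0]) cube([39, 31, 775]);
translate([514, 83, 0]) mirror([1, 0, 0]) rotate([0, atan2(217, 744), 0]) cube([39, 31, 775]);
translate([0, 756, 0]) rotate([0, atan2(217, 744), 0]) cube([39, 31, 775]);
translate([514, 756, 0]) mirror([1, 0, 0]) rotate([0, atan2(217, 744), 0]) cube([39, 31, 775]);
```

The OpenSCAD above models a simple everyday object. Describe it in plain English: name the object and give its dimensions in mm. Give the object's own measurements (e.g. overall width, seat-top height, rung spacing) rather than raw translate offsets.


A sawhorse. A 80×870×66 mm beam (x, y, z) sits on two A-frame leg pairs. Each pair is two raked legs of 39×31 mm section (31 mm along y) splaying symmetrically in x. Each leg rises 744 mm vertically over 217 mm of horizontal reach and is 775 mm long along its own axis. Every leg's outer bottom edge rests on the floor and its outer top edge meets a bottom edge of the beam — the left legs (tilting toward +x) meet the beam's −x bottom edge, the right legs (their mirror images, tilting toward −x) meet its +x bottom edge — so the leg tops tuck under the beam, the beam's underside is 744 mm above the floor, and the feet are 514 mm apart outside-to-outside with the beam centred between them. The two leg pairs are set in 83 mm from either end of the beam.


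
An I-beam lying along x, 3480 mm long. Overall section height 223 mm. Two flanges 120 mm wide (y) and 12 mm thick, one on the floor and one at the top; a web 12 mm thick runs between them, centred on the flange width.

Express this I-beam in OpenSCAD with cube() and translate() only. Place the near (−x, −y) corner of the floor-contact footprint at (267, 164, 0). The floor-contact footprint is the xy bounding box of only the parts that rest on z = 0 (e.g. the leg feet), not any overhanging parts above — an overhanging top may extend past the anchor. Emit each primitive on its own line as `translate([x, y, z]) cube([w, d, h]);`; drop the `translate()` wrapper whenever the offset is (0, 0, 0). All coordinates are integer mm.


translate([267, 164, 0]) cube([3480, 120, 12]);
translate([267, 218, 12]) cube([3480, 12, 199]);
translate([267, 164, 211]) cube([3480, 120, 12]);


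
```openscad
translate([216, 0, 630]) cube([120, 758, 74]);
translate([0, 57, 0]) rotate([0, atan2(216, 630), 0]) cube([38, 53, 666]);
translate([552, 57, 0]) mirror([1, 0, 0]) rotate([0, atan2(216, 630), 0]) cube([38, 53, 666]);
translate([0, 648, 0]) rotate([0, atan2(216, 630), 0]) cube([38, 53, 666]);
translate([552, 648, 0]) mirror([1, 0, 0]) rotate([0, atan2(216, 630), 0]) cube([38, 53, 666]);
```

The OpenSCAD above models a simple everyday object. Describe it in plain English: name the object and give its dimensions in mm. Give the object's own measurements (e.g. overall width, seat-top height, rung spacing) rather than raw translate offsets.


A sawhorse. A 120×758×74 mm beam (x, y, z) sits on two A-frame leg pairs. Each pair is two raked legs of 38×53 mm section (53 mm along y) splaying symmetrically in x. Each leg rises 630 mm vertically over 216 mm of horizontal reach and is 666 mm long along its own axis. Every leg's outer bottom edge rests on the floor and its outer top edge meets a bottom edge of the beam — the left legs (tilting toward +x) meet the beam's −x bottom edge, the right legs (their mirror images, tilting toward −x) meet its +x bottom edge — so the leg tops tuck under the beam, the beam's underside is 630 mm above the floor, and the feet are 552 mm apart outside-to-outside with the beam centred between them. The two leg pairs are set in 57 mm from either end of the beam.


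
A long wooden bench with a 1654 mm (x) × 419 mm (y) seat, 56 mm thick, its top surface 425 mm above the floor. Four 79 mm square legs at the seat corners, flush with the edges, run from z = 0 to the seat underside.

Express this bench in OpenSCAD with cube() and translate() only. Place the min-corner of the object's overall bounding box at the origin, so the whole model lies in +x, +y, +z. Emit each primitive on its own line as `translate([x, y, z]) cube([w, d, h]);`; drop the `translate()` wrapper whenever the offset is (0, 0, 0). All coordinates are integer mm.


// leg_h = 425 − 56 = 369
translate([0, 0, 369]) cube([1654, 419, 56]);
cube([79, 79, 369]);
translate([0, 340, 0]) cube([79, 79, 369]);
translate([1575, 0, 0]) cube([79, 79, 369]);
translate([1575, 340, 0]) cube([79, 79, 369]);


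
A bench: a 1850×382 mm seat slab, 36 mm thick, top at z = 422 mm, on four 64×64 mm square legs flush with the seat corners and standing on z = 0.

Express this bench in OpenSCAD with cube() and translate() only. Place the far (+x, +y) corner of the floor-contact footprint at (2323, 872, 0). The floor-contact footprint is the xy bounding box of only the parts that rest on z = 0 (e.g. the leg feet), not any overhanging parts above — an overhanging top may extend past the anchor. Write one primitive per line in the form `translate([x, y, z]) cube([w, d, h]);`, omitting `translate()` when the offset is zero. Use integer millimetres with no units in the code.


translate([473, 490, 386]) cube([1850, 382, 36]);
translate([473, 490, 0]) cube([64, 64, 386]);
translate([473, 808, 0]) cube([64, 64, 386]);
translate([2259, 490, 0]) cube([64, 64, 386]);
translate([2259, 808, 0]) cube([64, 64, 386]);


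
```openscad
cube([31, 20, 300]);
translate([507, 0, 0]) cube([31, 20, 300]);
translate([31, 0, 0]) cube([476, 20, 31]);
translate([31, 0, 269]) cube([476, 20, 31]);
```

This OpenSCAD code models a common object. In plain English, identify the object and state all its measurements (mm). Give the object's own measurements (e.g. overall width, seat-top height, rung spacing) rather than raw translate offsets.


A rectangular picture frame lying in the x–z plane (depth along y). The opening is 476 mm wide (x) by 238 mm tall (z), surrounded by a border 31 mm wide on all four sides. The frame is 20 mm deep and is made of two full-height vertical stiles with two horizontal rails fitted between them.


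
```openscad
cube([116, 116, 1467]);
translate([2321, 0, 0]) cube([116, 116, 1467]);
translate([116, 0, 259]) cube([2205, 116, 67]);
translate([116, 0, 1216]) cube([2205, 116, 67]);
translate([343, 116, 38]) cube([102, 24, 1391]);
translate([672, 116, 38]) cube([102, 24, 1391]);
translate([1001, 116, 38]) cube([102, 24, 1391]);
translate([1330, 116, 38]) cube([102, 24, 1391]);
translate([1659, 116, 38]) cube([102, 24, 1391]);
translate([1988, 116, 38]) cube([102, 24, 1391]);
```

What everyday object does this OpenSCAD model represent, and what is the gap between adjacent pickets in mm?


A fence section. The picket gap is 227 mm.

Two posts, two rails, 6 pickets — a fence section. Span 2205 mm holds 6 pickets of 102 mm with 7 equal gaps: ⌊(2205 − 6·102) / 7⌋ = 227 mm.


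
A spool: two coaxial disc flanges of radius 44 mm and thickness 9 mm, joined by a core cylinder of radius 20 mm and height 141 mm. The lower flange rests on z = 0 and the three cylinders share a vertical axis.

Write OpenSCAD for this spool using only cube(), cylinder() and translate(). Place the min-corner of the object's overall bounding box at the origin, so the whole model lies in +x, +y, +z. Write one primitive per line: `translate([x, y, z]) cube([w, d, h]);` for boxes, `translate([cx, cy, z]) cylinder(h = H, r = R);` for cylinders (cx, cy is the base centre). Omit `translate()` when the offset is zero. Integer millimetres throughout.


translate([44, 44, 0]) cylinder(h = 9, r = 44);
translate([44, 44, 9]) cylinder(h = 141, r = 20);
translate([44, 44, 150]) cylinder(h = 9, r = 44);


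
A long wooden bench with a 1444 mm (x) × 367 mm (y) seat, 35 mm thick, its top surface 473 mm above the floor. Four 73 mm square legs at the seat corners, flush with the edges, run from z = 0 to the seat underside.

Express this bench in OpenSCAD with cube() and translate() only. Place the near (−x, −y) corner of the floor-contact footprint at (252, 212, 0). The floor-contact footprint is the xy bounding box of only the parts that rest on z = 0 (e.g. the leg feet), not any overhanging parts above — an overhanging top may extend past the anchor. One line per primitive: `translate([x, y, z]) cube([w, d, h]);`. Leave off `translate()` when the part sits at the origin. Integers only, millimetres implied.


translate([252, 212, 438]) cube([1444, 367, 35]);
translate([252, 212, 0]) cube([73, 73, 438]);
translate([252, 506, 0]) cube([73, 73, 438]);
translate([1623, 212, 0]) cube([73, 73, 438]);
translate([1623, 506, 0]) cube([73, 73, 438]);


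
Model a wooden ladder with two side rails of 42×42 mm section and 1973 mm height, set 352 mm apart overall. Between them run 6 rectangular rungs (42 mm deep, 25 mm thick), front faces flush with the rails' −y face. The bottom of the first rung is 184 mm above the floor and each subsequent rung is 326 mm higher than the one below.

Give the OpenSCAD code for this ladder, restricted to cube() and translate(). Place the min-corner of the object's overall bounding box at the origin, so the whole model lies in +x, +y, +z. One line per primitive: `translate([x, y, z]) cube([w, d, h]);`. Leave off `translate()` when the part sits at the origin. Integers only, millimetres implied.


cube([42, 42, 1973]);
translate([310, 0, 0]) cube([42, 42, 1973]);
translate([42, 0, 184]) cube([268, 42, 25]);
translate([42, 0, 510]) cube([268, 42, 25]);
translate([42, 0, 836]) cube([268, 42, 25]);
translate([42, 0, 1162]) cube([268, 42, 25]);
translate([42, 0, 1488]) cube([268, 42, 25]);
translate([42, 0, 1814]) cube([268, 42, 25]);


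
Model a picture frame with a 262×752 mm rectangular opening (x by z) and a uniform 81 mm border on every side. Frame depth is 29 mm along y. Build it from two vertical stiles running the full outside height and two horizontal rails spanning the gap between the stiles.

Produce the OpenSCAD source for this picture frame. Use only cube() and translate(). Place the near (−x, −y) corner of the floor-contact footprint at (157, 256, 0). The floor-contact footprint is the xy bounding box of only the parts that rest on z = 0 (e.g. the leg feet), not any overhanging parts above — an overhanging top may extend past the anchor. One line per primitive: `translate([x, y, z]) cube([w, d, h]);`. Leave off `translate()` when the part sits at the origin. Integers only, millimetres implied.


translate([157, 256, 0]) cube([81, 29, 914]);
translate([500, 256, 0]) cube([81, 29, 914]);
translate([238, 256, 0]) cube([262, 29, 81]);
translate([238, 256, 833]) cube([262, 29, 81]);


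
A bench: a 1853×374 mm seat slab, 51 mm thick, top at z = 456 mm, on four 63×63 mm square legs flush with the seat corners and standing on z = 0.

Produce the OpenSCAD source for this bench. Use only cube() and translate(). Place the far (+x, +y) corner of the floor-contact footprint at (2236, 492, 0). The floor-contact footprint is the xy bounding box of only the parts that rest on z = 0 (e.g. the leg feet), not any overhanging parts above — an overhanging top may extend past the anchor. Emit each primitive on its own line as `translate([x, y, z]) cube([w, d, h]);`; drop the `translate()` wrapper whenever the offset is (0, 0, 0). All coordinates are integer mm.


translate([383, 118, 405]) cube([1853, 374, 51]);
translate([383, 118, 0]) cube([63, 63, 405]);
translate([383, 429, 0]) cube([63, 63, 405]);
translate([2173, 118, 0]) cube([63, 63, 405]);
translate([2173, 429, 0]) cube([63, 63, 405]);


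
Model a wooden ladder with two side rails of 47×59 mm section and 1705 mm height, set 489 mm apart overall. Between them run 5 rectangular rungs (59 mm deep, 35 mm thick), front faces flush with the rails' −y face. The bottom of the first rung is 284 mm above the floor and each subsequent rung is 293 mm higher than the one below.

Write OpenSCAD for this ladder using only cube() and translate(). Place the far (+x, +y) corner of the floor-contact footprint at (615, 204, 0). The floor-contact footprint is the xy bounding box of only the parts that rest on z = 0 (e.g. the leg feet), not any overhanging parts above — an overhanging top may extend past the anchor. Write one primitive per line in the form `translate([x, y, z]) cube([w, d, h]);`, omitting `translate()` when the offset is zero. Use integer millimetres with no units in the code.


translate([126, 145, 0]) cube([47, 59, 1705]);
translate([568, 145, 0]) cube([47, 59, 1705]);
translate([173, 145, 284]) cube([395, 59, 35]);
translate([173, 145, 577]) cube([395, 59, 35]);
translate([173, 145, 870]) cube([395, 59, 35]);
translate([173, 145, 1163]) cube([395, 59, 35]);
translate([173, 145, 1456]) cube([395, 59, 35]);


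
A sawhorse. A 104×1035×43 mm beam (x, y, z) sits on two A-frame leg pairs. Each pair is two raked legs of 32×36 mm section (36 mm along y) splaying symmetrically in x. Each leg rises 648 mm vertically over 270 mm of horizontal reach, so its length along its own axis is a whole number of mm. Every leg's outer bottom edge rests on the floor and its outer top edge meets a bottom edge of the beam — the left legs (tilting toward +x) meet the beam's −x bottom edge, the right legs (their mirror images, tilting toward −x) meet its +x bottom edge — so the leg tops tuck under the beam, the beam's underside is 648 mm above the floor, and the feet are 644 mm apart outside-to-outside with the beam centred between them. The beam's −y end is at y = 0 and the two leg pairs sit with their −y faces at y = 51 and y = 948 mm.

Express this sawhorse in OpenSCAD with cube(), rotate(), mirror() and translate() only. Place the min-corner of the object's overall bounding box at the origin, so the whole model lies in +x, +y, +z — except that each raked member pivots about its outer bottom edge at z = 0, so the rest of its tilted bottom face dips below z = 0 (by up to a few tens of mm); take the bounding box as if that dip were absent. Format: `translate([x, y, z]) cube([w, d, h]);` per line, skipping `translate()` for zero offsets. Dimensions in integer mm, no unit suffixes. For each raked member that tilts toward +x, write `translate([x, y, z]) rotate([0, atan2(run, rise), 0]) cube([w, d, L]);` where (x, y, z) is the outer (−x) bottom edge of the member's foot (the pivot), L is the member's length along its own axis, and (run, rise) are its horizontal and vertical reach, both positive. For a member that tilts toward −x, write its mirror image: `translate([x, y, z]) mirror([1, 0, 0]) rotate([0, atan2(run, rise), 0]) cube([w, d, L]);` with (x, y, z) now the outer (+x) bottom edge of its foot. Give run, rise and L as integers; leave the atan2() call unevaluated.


translate([270, 0, 648]) cube([104, 1035, 43]);
translate([0, 51, 0]) rotate([0, atan2(270, 648), 0]) cube([32, 36, 702]);
translate([644, 51, 0]) mirror([1, 0, 0]) rotate([0, atan2(270, 648), 0]) cube([32, 36, 702]);
translate([0, 948, 0]) rotate([0, atan2(270, 648), 0]) cube([32, 36, 702]);
translate([644, 948, 0]) mirror([1, 0, 0]) rotate([0, atan2(270, 648), 0]) cube([32, 36, 702]);


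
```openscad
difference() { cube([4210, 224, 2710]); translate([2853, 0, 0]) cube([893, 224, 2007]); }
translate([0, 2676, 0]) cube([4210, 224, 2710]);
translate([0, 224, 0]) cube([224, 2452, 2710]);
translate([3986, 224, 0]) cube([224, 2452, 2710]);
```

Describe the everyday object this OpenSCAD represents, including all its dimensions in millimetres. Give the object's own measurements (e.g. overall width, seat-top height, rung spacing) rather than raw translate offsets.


A single room: four walls, each 2710 mm tall and 224 mm thick, enclosing an outside footprint 4210×2900 mm (x × y), no floor or roof. The front and back walls (−y and +y sides) run the full x-width; the side walls fit between their inner faces. A door opening 893 mm wide and 2007 mm tall is cut through the front wall from the floor up, its −x edge 2853 mm from the wall's −x end.


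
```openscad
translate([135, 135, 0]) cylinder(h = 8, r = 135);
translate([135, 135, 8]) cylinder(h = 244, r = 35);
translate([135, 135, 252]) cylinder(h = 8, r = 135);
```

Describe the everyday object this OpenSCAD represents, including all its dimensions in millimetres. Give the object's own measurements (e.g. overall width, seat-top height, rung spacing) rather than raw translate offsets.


A spool: two coaxial disc flanges of radius 135 mm and thickness 8 mm, joined by a core cylinder of radius 35 mm and height 244 mm. The lower flange rests on z = 0 and the three cylinders share a vertical axis.
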